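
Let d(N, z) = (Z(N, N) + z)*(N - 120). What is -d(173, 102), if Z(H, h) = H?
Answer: -14575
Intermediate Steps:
d(N, z) = (-120 + N)*(N + z) (d(N, z) = (N + z)*(N - 120) = (N + z)*(-120 + N) = (-120 + N)*(N + z))
-d(173, 102) = -(173² - 120*173 - 120*102 + 173*102) = -(29929 - 20760 - 12240 + 17646) = -1*14575 = -14575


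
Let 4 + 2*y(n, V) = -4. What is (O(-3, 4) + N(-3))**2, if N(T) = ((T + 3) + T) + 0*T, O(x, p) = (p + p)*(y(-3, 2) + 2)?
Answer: 361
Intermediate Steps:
y(n, V) = -4 (y(n, V) = -2 + (1/2)*(-4) = -2 - 2 = -4)
O(x, p) = -4*p (O(x, p) = (p + p)*(-4 + 2) = (2*p)*(-2) = -4*p)
N(T) = 3 + 2*T (N(T) = ((3 + T) + T) + 0 = (3 + 2*T) + 0 = 3 + 2*T)
(O(-3, 4) + N(-3))**2 = (-4*4 + (3 + 2*(-3)))**2 = (-16 + (3 - 6))**2 = (-16 - 3)**2 = (-19)**2 = 361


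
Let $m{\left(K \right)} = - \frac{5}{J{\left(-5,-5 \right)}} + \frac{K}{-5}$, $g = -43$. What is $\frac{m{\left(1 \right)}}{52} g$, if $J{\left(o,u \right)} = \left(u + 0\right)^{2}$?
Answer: $\frac{43}{130} \approx 0.33077$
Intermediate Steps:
$J{\left(o,u \right)} = u^{2}$
$m{\left(K \right)} = - \frac{1}{5} - \frac{K}{5}$ ($m{\left(K \right)} = - \frac{5}{\left(-5\right)^{2}} + \frac{K}{-5} = - \frac{5}{25} + K \left(- \frac{1}{5}\right) = \left(-5\right) \frac{1}{25} - \frac{K}{5} = - \frac{1}{5} - \frac{K}{5}$)
$\frac{m{\left(1 \right)}}{52} g = \frac{- \frac{1}{5} - \frac{1}{5}}{52} \left(-43\right) = \left(- \frac{1}{5} - \frac{1}{5}\right) \frac{1}{52} \left(-43\right) = \left(- \frac{2}{5}\right) \frac{1}{52} \left(-43\right) = \left(- \frac{1}{130}\right) \left(-43\right) = \frac{43}{130}$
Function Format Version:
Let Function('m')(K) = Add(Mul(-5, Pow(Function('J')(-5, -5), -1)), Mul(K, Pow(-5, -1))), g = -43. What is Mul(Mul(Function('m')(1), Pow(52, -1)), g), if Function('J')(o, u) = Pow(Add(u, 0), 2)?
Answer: Rational(43, 130) ≈ 0.33077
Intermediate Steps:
Function('J')(o, u) = Pow(u, 2)
Function('m')(K) = Add(Rational(-1, 5), Mul(Rational(-1, 5), K)) (Function('m')(K) = Add(Mul(-5, Pow(Pow(-5, 2), -1)), Mul(K, Pow(-5, -1))) = Add(Mul(-5, Pow(25, -1)), Mul(K, Rational(-1, 5))) = Add(Mul(-5, Rational(1, 25)), Mul(Rational(-1, 5), K)) = Add(Rational(-1, 5), Mul(Rational(-1, 5), K)))
Mul(Mul(Function('m')(1), Pow(52, -1)), g) = Mul(Mul(Add(Rational(-1, 5), Mul(Rational(-1, 5), 1)), Pow(52, -1)), -43) = Mul(Mul(Add(Rational(-1, 5), Rational(-1, 5)), Rational(1, 52)), -43) = Mul(Mul(Rational(-2, 5), Rational(1, 52)), -43) = Mul(Rational(-1, 130), -43) = Rational(43, 130)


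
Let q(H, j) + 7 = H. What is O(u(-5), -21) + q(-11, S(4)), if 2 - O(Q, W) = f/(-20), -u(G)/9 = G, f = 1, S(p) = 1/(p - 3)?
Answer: -319/20 ≈ -15.950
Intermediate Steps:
S(p) = 1/(-3 + p)
u(G) = -9*G
O(Q, W) = 41/20 (O(Q, W) = 2 - 1/(-20) = 2 - (-1)/20 = 2 - 1*(-1/20) = 2 + 1/20 = 41/20)
q(H, j) = -7 + H
O(u(-5), -21) + q(-11, S(4)) = 41/20 + (-7 - 11) = 41/20 - 18 = -319/20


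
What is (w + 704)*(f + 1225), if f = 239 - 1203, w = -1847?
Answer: -298323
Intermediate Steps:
f = -964
(w + 704)*(f + 1225) = (-1847 + 704)*(-964 + 1225) = -1143*261 = -298323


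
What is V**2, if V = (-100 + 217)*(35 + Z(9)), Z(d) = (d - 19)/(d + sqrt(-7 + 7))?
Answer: 15721225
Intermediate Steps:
Z(d) = (-19 + d)/d (Z(d) = (-19 + d)/(d + sqrt(0)) = (-19 + d)/(d + 0) = (-19 + d)/d)
V = 3965 (V = (-100 + 217)*(35 + (-19 + 9)/9) = 117*(35 + (1/9)*(-10)) = 117*(35 - 10/9) = 117*(305/9) = 3965)
V**2 = 3965**2 = 15721225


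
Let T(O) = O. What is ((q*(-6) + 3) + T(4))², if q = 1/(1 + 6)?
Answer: 1849/49 ≈ 37.735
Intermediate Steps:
q = ⅐ (q = 1/7 = ⅐ ≈ 0.14286)
((q*(-6) + 3) + T(4))² = (((⅐)*(-6) + 3) + 4)² = ((-6/7 + 3) + 4)² = (15/7 + 4)² = (43/7)² = 1849/49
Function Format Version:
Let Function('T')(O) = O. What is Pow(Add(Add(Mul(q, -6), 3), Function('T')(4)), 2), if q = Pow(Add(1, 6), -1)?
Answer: Rational(1849, 49) ≈ 37.735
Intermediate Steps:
q = Rational(1, 7) (q = Pow(7, -1) = Rational(1, 7) ≈ 0.14286)
Pow(Add(Add(Mul(q, -6), 3), Function('T')(4)), 2) = Pow(Add(Add(Mul(Rational(1, 7), -6), 3), 4), 2) = Pow(Add(Add(Rational(-6, 7), 3), 4), 2) = Pow(Add(Rational(15, 7), 4), 2) = Pow(Rational(43, 7), 2) = Rational(1849, 49)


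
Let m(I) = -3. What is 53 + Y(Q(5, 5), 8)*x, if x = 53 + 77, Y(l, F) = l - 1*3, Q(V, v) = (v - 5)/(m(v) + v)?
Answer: -337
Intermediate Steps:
Q(V, v) = (-5 + v)/(-3 + v) (Q(V, v) = (v - 5)/(-3 + v) = (-5 + v)/(-3 + v))
Y(l, F) = -3 + l (Y(l, F) = l - 3 = -3 + l)
x = 130
53 + Y(Q(5, 5), 8)*x = 53 + (-3 + (-5 + 5)/(-3 + 5))*130 = 53 + (-3 + 0/2)*130 = 53 + (-3 + (½)*0)*130 = 53 + (-3 + 0)*130 = 53 - 3*130 = 53 - 390 = -337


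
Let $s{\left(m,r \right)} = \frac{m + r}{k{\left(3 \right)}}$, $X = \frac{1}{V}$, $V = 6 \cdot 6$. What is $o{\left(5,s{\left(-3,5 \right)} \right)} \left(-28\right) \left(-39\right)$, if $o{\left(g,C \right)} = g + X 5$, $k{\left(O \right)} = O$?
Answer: $\frac{16835}{3} \approx 5611.7$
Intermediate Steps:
$V = 36$
$X = \frac{1}{36} \approx 0.027778$
$s{\left(m,r \right)} = \frac{m}{3} + \frac{r}{3}$ ($s{\left(m,r \right)} = \frac{m + r}{3} = \left(m + r\right) \frac{1}{3} = \frac{m}{3} + \frac{r}{3}$)
$o{\left(g,C \right)} = \frac{5}{36} + g$ ($o{\left(g,C \right)} = g + \frac{1}{36} \cdot 5 = g + \frac{5}{36} = \frac{5}{36} + g$)
$o{\left(5,s{\left(-3,5 \right)} \right)} \left(-28\right) \left(-39\right) = \left(\frac{5}{36} + 5\right) \left(-28\right) \left(-39\right) = \frac{185}{36} \left(-28\right) \left(-39\right) = \left(- \frac{1295}{9}\right) \left(-39\right) = \frac{16835}{3}$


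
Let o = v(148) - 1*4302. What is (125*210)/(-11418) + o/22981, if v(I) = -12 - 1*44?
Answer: -108835149/43732843 ≈ -2.4886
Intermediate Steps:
v(I) = -56 (v(I) = -12 - 44 = -56)
o = -4358 (o = -56 - 1*4302 = -56 - 4302 = -4358)
(125*210)/(-11418) + o/22981 = (125*210)/(-11418) - 4358/22981 = 26250*(-1/11418) - 4358*1/22981 = -4375/1903 - 4358/22981 = -108835149/43732843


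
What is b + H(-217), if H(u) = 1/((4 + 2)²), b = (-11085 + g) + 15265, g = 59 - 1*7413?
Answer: -114263/36 ≈ -3174.0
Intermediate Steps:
g = -7354 (g = 59 - 7413 = -7354)
b = -3174 (b = (-11085 - 7354) + 15265 = -18439 + 15265 = -3174)
H(u) = 1/36 (H(u) = 1/(6²) = 1/36)
b + H(-217) = -3174 + 1/36 = -114263/36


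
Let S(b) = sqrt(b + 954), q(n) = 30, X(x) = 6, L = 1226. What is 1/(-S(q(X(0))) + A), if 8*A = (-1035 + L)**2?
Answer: 291848/1330800385 + 128*sqrt(246)/1330800385 ≈ 0.00022081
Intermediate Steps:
S(b) = sqrt(954 + b)
A = 36481/8 (A = (-1035 + 1226)**2/8 = (1/8)*191**2 = (1/8)*36481 = 36481/8 ≈ 4560.1)
1/(-S(q(X(0))) + A) = 1/(-sqrt(954 + 30) + 36481/8) = 1/(-sqrt(984) + 36481/8) = 1/(-2*sqrt(246) + 36481/8) = 1/(36481/8 - 2*sqrt(246))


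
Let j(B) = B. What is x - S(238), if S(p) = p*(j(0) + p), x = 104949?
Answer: 48305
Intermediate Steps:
S(p) = p² (S(p) = p*(0 + p) = p*p = p²)
x - S(238) = 104949 - 1*238² = 104949 - 1*56644 = 104949 - 56644 = 48305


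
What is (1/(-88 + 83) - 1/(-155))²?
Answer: 36/961 ≈ 0.037461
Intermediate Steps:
(1/(-88 + 83) - 1/(-155))² = (1/(-5) - 1*(-1/155))² = (-⅕ + 1/155)² = (-6/31)² = 36/961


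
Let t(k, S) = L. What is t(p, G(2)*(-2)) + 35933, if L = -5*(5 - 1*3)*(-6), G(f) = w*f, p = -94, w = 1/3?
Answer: 35993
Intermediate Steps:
w = ⅓ (w = 1*(⅓) = ⅓ ≈ 0.33333)
G(f) = f/3
L = 60 (L = -5*(5 - 3)*(-6) = -5*2*(-6) = -10*(-6) = 60)
t(k, S) = 60
t(p, G(2)*(-2)) + 35933 = 60 + 35933 = 35993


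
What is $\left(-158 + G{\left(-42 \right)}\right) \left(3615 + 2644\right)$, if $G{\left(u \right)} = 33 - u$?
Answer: $-519497$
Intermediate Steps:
$\left(-158 + G{\left(-42 \right)}\right) \left(3615 + 2644\right) = \left(-158 + \left(33 - -42\right)\right) \left(3615 + 2644\right) = \left(-158 + \left(33 + 42\right)\right) 6259 = \left(-158 + 75\right) 6259 = \left(-83\right) 6259 = -519497$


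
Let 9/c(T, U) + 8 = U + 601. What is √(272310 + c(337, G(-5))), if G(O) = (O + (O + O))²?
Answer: √182209163802/818 ≈ 521.83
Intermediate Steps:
G(O) = 9*O² (G(O) = (O + 2*O)² = (3*O)² = 9*O²)
c(T, U) = 9/(593 + U) (c(T, U) = 9/(-8 + (U + 601)) = 9/(-8 + (601 + U)) = 9/(593 + U))
√(272310 + c(337, G(-5))) = √(272310 + 9/(593 + 9*(-5)²)) = √(272310 + 9/(593 + 9*25)) = √(272310 + 9/(593 + 225)) = √(272310 + 9/818) = √(222749589/818) = √182209163802/818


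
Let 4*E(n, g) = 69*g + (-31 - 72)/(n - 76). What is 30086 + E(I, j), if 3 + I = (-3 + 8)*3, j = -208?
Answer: 6783591/256 ≈ 26498.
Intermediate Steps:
I = 12 (I = -3 + (-3 + 8)*3 = -3 + 5*3 = -3 + 15 = 12)
E(n, g) = -103/(4*(-76 + n)) + 69*g/4 (E(n, g) = (69*g + (-31 - 72)/(n - 76))/4 = (69*g - 103/(-76 + n))/4 = (-103/(-76 + n) + 69*g)/4 = -103/(4*(-76 + n)) + 69*g/4)
30086 + E(I, j) = 30086 + (-103 - 5244*(-208) + 69*(-208)*12)/(4*(-76 + 12)) = 30086 + (1/4)*(-103 + 1090752 - 172224)/(-64) = 30086 + (1/4)*(-1/64)*918425 = 30086 - 918425/256 = 6783591/256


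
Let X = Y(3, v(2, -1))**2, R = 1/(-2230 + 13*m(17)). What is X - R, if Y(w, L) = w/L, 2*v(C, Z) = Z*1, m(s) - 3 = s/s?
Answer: 78409/2178 ≈ 36.000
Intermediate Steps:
m(s) = 4 (m(s) = 3 + s/s = 3 + 1 = 4)
v(C, Z) = Z/2 (v(C, Z) = (Z*1)/2 = Z/2)
R = -1/2178 (R = 1/(-2230 + 13*4) = 1/(-2230 + 52) = 1/(-2178) = -1/2178 ≈ -0.00045914)
X = 36 (X = (3/(((1/2)*(-1))))**2 = (3/(-1/2))**2 = (3*(-2))**2 = (-6)**2 = 36)
X - R = 36 - 1*(-1/2178) = 36 + 1/2178 = 78409/2178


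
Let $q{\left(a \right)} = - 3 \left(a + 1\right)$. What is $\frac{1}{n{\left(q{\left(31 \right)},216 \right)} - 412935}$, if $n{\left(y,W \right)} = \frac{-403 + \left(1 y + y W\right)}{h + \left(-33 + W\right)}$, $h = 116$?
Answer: $- \frac{299}{123488800} \approx -2.4213 \cdot 10^{-6}$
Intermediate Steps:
$q{\left(a \right)} = -3 - 3 a$ ($q{\left(a \right)} = - 3 \left(1 + a\right) = -3 - 3 a$)
$n{\left(y,W \right)} = \frac{-403 + y + W y}{83 + W}$ ($n{\left(y,W \right)} = \frac{-403 + \left(1 y + y W\right)}{116 + \left(-33 + W\right)} = \frac{-403 + \left(y + W y\right)}{83 + W} = \frac{-403 + y + W y}{83 + W}$)
$\frac{1}{n{\left(q{\left(31 \right)},216 \right)} - 412935} = \frac{1}{\frac{-403 - 96 + 216 \left(-3 - 93\right)}{83 + 216} - 412935} = \frac{1}{\frac{-403 - 96 + 216 \left(-3 - 93\right)}{299} - 412935} = \frac{1}{\frac{-403 - 96 + 216 \left(-96\right)}{299} - 412935} = \frac{1}{\frac{-403 - 96 - 20736}{299} - 412935} = \frac{1}{\frac{1}{299} \left(-21235\right) - 412935} = \frac{1}{- \frac{21235}{299} - 412935} = \frac{1}{- \frac{123488800}{299}} = - \frac{299}{123488800}$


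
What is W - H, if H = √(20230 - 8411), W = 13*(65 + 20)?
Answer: 1105 - √11819 ≈ 996.29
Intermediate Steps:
W = 1105 (W = 13*85 = 1105)
H = √11819 ≈ 108.72
W - H = 1105 - √11819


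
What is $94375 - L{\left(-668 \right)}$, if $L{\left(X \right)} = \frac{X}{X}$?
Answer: $94374$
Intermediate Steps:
$L{\left(X \right)} = 1$
$94375 - L{\left(-668 \right)} = 94375 - 1 = 94374$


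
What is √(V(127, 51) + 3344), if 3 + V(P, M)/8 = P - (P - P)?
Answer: 4*√271 ≈ 65.848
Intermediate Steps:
V(P, M) = -24 + 8*P (V(P, M) = -24 + 8*(P - (P - P)) = -24 + 8*(P - 1*0) = -24 + 8*(P + 0) = -24 + 8*P)
√(V(127, 51) + 3344) = √((-24 + 8*127) + 3344) = √((-24 + 1016) + 3344) = √(992 + 3344) = √4336 = 4*√271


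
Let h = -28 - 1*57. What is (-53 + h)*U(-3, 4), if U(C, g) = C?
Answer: 414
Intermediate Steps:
h = -85 (h = -28 - 57 = -85)
(-53 + h)*U(-3, 4) = (-53 - 85)*(-3) = -138*(-3) = 414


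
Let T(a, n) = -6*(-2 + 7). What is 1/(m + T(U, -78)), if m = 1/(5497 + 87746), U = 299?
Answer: -93243/2797289 ≈ -0.033333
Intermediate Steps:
T(a, n) = -30 (T(a, n) = -6*5 = -30)
m = 1/93243 ≈ 1.0725e-5
1/(m + T(U, -78)) = 1/(1/93243 - 30) = 1/(-2797289/93243) = -93243/2797289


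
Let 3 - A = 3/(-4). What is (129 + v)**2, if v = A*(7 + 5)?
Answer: 30276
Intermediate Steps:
A = 15/4 (A = 3 - 3/(-4) = 3 - 3*(-1)/4 = 3 - 1*(-3/4) = 3 + 3/4 = 15/4 ≈ 3.7500)
v = 45 (v = 15*(7 + 5)/4 = (15/4)*12 = 45)
(129 + v)**2 = (129 + 45)**2 = 174**2 = 30276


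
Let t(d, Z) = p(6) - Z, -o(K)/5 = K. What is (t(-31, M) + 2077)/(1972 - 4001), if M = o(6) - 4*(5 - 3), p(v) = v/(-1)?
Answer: -2109/2029 ≈ -1.0394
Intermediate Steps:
o(K) = -5*K
p(v) = -v (p(v) = v*(-1) = -v)
M = -38 (M = -5*6 - 4*(5 - 3) = -30 - 4*2 = -30 - 1*8 = -30 - 8 = -38)
t(d, Z) = -6 - Z (t(d, Z) = -1*6 - Z = -6 - Z)
(t(-31, M) + 2077)/(1972 - 4001) = ((-6 - 1*(-38)) + 2077)/(1972 - 4001) = ((-6 + 38) + 2077)/(-2029) = (32 + 2077)*(-1/2029) = 2109*(-1/2029) = -2109/2029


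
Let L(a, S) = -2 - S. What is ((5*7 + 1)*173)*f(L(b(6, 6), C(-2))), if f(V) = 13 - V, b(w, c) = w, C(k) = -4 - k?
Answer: 80964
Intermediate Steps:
((5*7 + 1)*173)*f(L(b(6, 6), C(-2))) = ((5*7 + 1)*173)*(13 - (-2 - (-4 - 1*(-2)))) = ((35 + 1)*173)*(13 - (-2 - (-4 + 2))) = (36*173)*(13 - (-2 - 1*(-2))) = 6228*(13 - (-2 + 2)) = 6228*(13 - 1*0) = 6228*(13 + 0) = 6228*13 = 80964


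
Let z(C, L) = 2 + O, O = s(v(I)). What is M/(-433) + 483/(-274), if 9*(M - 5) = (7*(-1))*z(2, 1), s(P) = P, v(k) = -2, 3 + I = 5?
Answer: -210509/118642 ≈ -1.7743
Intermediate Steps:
I = 2 (I = -3 + 5 = 2)
O = -2
z(C, L) = 0 (z(C, L) = 2 - 2 = 0)
M = 5 (M = 5 + ((7*(-1))*0)/9 = 5 + (-7*0)/9 = 5 + (⅑)*0 = 5 + 0 = 5)
M/(-433) + 483/(-274) = 5/(-433) + 483/(-274) = 5*(-1/433) + 483*(-1/274) = -5/433 - 483/274 = -210509/118642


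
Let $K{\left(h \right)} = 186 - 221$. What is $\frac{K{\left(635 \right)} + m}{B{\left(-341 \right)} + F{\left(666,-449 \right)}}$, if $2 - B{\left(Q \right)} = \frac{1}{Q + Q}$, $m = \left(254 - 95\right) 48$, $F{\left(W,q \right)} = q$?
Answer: $- \frac{5181154}{304853} \approx -16.996$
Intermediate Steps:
$K{\left(h \right)} = -35$ ($K{\left(h \right)} = 186 - 221 = -35$)
$m = 7632$ ($m = 159 \cdot 48 = 7632$)
$B{\left(Q \right)} = 2 - \frac{1}{2 Q}$ ($B{\left(Q \right)} = 2 - \frac{1}{Q + Q} = 2 - \frac{1}{2 Q}$)
$\frac{K{\left(635 \right)} + m}{B{\left(-341 \right)} + F{\left(666,-449 \right)}} = \frac{-35 + 7632}{\left(2 - \frac{1}{2 \left(-341\right)}\right) - 449} = \frac{7597}{\left(2 - - \frac{1}{682}\right) - 449} = \frac{7597}{\left(2 + \frac{1}{682}\right) - 449} = \frac{7597}{\frac{1365}{682} - 449} = \frac{7597}{- \frac{304853}{682}} = 7597 \left(- \frac{682}{304853}\right) = - \frac{5181154}{304853}$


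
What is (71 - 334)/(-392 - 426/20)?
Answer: 2630/4133 ≈ 0.63634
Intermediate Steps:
(71 - 334)/(-392 - 426/20) = -263/(-392 - 426*1/20) = -263/(-392 - 213/10) = -263/(-4133/10) = -263*(-10/4133) = 2630/4133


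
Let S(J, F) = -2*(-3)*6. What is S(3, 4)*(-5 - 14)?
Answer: -684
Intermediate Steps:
S(J, F) = 36 (S(J, F) = 6*6 = 36)
S(3, 4)*(-5 - 14) = 36*(-5 - 14) = 36*(-19) = -684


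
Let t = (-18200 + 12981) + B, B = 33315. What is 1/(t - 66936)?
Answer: -1/38840 ≈ -2.5747e-5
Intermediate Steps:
t = 28096 (t = (-18200 + 12981) + 33315 = -5219 + 33315 = 28096)
1/(t - 66936) = 1/(28096 - 66936) = 1/(-38840) = -1/38840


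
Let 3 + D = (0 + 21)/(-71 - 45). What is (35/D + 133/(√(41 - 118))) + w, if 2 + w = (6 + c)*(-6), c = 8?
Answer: -35794/369 - 19*I*√77/11 ≈ -97.003 - 15.157*I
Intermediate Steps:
D = -369/116 (D = -3 + (0 + 21)/(-71 - 45) = -3 + 21/(-116) = -3 + 21*(-1/116) = -3 - 21/116 = -369/116 ≈ -3.1810)
w = -86 (w = -2 + (6 + 8)*(-6) = -2 + 14*(-6) = -2 - 84 = -86)
(35/D + 133/(√(41 - 118))) + w = (35/(-369/116) + 133/(√(41 - 118))) - 86 = (35*(-116/369) + 133/(√(-77))) - 86 = (-4060/369 + 133/((I*√77))) - 86 = (-4060/369 + 133*(-I*√77/77)) - 86 = (-4060/369 - 19*I*√77/11) - 86 = -35794/369 - 19*I*√77/11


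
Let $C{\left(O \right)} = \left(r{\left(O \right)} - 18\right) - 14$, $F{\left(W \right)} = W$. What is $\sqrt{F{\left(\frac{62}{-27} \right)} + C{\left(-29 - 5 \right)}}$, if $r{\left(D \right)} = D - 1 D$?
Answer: $\frac{i \sqrt{2778}}{9} \approx 5.8563 i$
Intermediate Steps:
$r{\left(D \right)} = 0$ ($r{\left(D \right)} = D - D = 0$)
$C{\left(O \right)} = -32$ ($C{\left(O \right)} = \left(0 - 18\right) - 14 = -18 - 14 = -32$)
$\sqrt{F{\left(\frac{62}{-27} \right)} + C{\left(-29 - 5 \right)}} = \sqrt{\frac{62}{-27} - 32} = \sqrt{62 \left(- \frac{1}{27}\right) - 32} = \sqrt{- \frac{62}{27} - 32} = \sqrt{- \frac{926}{27}} = \frac{i \sqrt{2778}}{9}$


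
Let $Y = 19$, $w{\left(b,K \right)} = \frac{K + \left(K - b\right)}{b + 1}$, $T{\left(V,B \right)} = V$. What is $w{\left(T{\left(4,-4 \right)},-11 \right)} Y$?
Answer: $- \frac{494}{5} \approx -98.8$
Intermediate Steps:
$w{\left(b,K \right)} = \frac{- b + 2 K}{1 + b}$
$w{\left(T{\left(4,-4 \right)},-11 \right)} Y = \frac{\left(-1\right) 4 + 2 \left(-11\right)}{1 + 4} \cdot 19 = \frac{-4 - 22}{5} \cdot 19 = \frac{1}{5} \left(-26\right) 19 = \left(- \frac{26}{5}\right) 19 = - \frac{494}{5}$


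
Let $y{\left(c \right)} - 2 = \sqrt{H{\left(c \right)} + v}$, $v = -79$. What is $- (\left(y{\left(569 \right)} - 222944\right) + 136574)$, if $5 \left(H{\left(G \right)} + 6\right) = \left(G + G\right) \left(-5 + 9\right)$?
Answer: $86368 - \frac{\sqrt{20635}}{5} \approx 86339.0$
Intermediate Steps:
$H{\left(G \right)} = -6 + \frac{8 G}{5}$ ($H{\left(G \right)} = -6 + \frac{\left(G + G\right) \left(-5 + 9\right)}{5} = -6 + \frac{2 G 4}{5} = -6 + \frac{8 G}{5}$)
$y{\left(c \right)} = 2 + \sqrt{-85 + \frac{8 c}{5}}$ ($y{\left(c \right)} = 2 + \sqrt{\left(-6 + \frac{8 c}{5}\right) - 79} = 2 + \sqrt{-85 + \frac{8 c}{5}}$)
$- (\left(y{\left(569 \right)} - 222944\right) + 136574) = - (\left(\left(2 + \frac{\sqrt{-2125 + 40 \cdot 569}}{5}\right) - 222944\right) + 136574) = - (\left(\left(2 + \frac{\sqrt{-2125 + 22760}}{5}\right) - 222944\right) + 136574) = - (\left(\left(2 + \frac{\sqrt{20635}}{5}\right) - 222944\right) + 136574) = - (\left(-222942 + \frac{\sqrt{20635}}{5}\right) + 136574) = - (-86368 + \frac{\sqrt{20635}}{5}) = 86368 - \frac{\sqrt{20635}}{5}$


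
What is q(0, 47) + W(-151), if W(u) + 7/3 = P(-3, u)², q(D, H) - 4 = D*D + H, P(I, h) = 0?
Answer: 146/3 ≈ 48.667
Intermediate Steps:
q(D, H) = 4 + H + D² (q(D, H) = 4 + (D*D + H) = 4 + (D² + H) = 4 + (H + D²) = 4 + H + D²)
W(u) = -7/3 (W(u) = -7/3 + 0² = -7/3 + 0 = -7/3)
q(0, 47) + W(-151) = (4 + 47 + 0²) - 7/3 = (4 + 47 + 0) - 7/3 = 51 - 7/3 = 146/3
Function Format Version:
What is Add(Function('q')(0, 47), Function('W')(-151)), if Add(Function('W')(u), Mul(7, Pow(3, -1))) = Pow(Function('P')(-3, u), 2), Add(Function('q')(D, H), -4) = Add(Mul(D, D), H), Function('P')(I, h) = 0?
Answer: Rational(146, 3) ≈ 48.667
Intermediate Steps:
Function('q')(D, H) = Add(4, H, Pow(D, 2)) (Function('q')(D, H) = Add(4, Add(Mul(D, D), H)) = Add(4, Add(Pow(D, 2), H)) = Add(4, Add(H, Pow(D, 2))) = Add(4, H, Pow(D, 2)))
Function('W')(u) = Rational(-7, 3) (Function('W')(u) = Add(Rational(-7, 3), Pow(0, 2)) = Add(Rational(-7, 3), 0) = Rational(-7, 3))
Add(Function('q')(0, 47), Function('W')(-151)) = Add(Add(4, 47, Pow(0, 2)), Rational(-7, 3)) = Add(Add(4, 47, 0), Rational(-7, 3)) = Add(51, Rational(-7, 3)) = Rational(146, 3)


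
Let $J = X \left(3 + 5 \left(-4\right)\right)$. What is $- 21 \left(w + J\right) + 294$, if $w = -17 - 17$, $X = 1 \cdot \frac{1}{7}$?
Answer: $1059$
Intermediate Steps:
$X = \frac{1}{7}$ ($X = 1 \cdot \frac{1}{7} = \frac{1}{7} \approx 0.14286$)
$w = -34$ ($w = -17 - 17 = -34$)
$J = - \frac{17}{7}$ ($J = \frac{3 + 5 \left(-4\right)}{7} = \frac{3 - 20}{7} = \frac{1}{7} \left(-17\right) = - \frac{17}{7} \approx -2.4286$)
$- 21 \left(w + J\right) + 294 = - 21 \left(-34 - \frac{17}{7}\right) + 294 = \left(-21\right) \left(- \frac{255}{7}\right) + 294 = 765 + 294 = 1059$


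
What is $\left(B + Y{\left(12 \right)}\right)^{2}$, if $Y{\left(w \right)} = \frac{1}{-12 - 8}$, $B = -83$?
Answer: $\frac{2758921}{400} \approx 6897.3$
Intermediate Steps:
$Y{\left(w \right)} = - \frac{1}{20}$ ($Y{\left(w \right)} = \frac{1}{-20} = - \frac{1}{20}$)
$\left(B + Y{\left(12 \right)}\right)^{2} = \left(-83 - \frac{1}{20}\right)^{2} = \left(- \frac{1661}{20}\right)^{2} = \frac{2758921}{400}$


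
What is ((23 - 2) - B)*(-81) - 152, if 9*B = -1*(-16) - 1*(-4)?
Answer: -1673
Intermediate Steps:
B = 20/9 (B = (-1*(-16) - 1*(-4))/9 = (16 + 4)/9 = (⅑)*20 = 20/9 ≈ 2.2222)
((23 - 2) - B)*(-81) - 152 = ((23 - 2) - 1*20/9)*(-81) - 152 = (21 - 20/9)*(-81) - 152 = (169/9)*(-81) - 152 = -1521 - 152 = -1673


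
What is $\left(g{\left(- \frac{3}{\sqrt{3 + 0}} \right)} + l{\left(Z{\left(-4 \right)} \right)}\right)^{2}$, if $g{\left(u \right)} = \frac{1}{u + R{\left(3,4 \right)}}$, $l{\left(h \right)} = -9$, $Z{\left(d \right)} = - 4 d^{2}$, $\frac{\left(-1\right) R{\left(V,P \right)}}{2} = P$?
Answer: $\frac{310252}{3721} - \frac{1114 \sqrt{3}}{3721} \approx 82.86$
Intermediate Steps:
$R{\left(V,P \right)} = - 2 P$
$g{\left(u \right)} = \frac{1}{-8 + u}$ ($g{\left(u \right)} = \frac{1}{u - 8} = \frac{1}{-8 + u}$)
$\left(g{\left(- \frac{3}{\sqrt{3 + 0}} \right)} + l{\left(Z{\left(-4 \right)} \right)}\right)^{2} = \left(\frac{1}{-8 - \frac{3}{\sqrt{3 + 0}}} - 9\right)^{2} = \left(\frac{1}{-8 - \frac{3}{\sqrt{3}}} - 9\right)^{2} = \left(\frac{1}{-8 - 3 \frac{\sqrt{3}}{3}} - 9\right)^{2} = \left(\frac{1}{-8 - \sqrt{3}} - 9\right)^{2} = \left(-9 + \frac{1}{-8 - \sqrt{3}}\right)^{2}$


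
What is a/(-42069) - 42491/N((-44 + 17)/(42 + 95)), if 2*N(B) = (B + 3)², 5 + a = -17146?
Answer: -11183111415341/1033887744 ≈ -10817.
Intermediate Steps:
a = -17151 (a = -5 - 17146 = -17151)
N(B) = (3 + B)²/2 (N(B) = (B + 3)²/2 = (3 + B)²/2)
a/(-42069) - 42491/N((-44 + 17)/(42 + 95)) = -17151/(-42069) - 42491*2/(3 + (-44 + 17)/(42 + 95))² = -17151*(-1/42069) - 42491*2/(3 - 27/137)² = 5717/14023 - 42491*2/(3 - 27*1/137)² = 5717/14023 - 42491*2/(3 - 27/137)² = 5717/14023 - 42491/((384/137)²/2) = 5717/14023 - 42491/((½)*(147456/18769)) = 5717/14023 - 42491/73728/18769 = 5717/14023 - 42491*18769/73728 = 5717/14023 - 797513579/73728 = -11183111415341/1033887744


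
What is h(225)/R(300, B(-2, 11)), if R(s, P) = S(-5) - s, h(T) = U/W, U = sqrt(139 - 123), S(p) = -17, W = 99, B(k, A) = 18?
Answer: -4/31383 ≈ -0.00012746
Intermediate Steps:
U = 4 (U = sqrt(16) = 4)
h(T) = 4/99
R(s, P) = -17 - s
h(225)/R(300, B(-2, 11)) = 4/(99*(-17 - 1*300)) = 4/(99*(-17 - 300)) = (4/99)/(-317) = (4/99)*(-1/317) = -4/31383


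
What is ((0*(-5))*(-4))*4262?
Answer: 0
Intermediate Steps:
((0*(-5))*(-4))*4262 = (0*(-4))*4262 = 0*4262 = 0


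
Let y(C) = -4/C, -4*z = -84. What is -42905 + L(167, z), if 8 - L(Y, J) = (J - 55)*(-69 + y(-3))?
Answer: -135593/3 ≈ -45198.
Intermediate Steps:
z = 21 (z = -1/4*(-84) = 21)
L(Y, J) = -11141/3 + 203*J/3 (L(Y, J) = 8 - (J - 55)*(-69 - 4/(-3)) = 8 - (-55 + J)*(-69 - 4*(-1/3)) = 8 - (-55 + J)*(-69 + 4/3) = 8 - (-55 + J)*(-203)/3 = 8 - (11165/3 - 203*J/3) = 8 + (-11165/3 + 203*J/3) = -11141/3 + 203*J/3)
-42905 + L(167, z) = -42905 + (-11141/3 + (203/3)*21) = -42905 + (-11141/3 + 1421) = -42905 - 6878/3 = -135593/3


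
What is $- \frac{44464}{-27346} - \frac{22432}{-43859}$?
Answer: $\frac{1281786024}{599684107} \approx 2.1374$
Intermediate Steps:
$- \frac{44464}{-27346} - \frac{22432}{-43859} = \left(-44464\right) \left(- \frac{1}{27346}\right) - - \frac{22432}{43859} = \frac{22232}{13673} + \frac{22432}{43859} = \frac{1281786024}{599684107}$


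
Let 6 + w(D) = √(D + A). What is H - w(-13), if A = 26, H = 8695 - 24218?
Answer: -15517 - √13 ≈ -15521.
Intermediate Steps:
H = -15523
w(D) = -6 + √(26 + D) (w(D) = -6 + √(D + 26) = -6 + √(26 + D))
H - w(-13) = -15523 - (-6 + √(26 - 13)) = -15523 - (-6 + √13) = -15523 + (6 - √13) = -15517 - √13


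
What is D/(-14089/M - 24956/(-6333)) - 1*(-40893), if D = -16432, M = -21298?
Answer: 23167508497737/620738525 ≈ 37323.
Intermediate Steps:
D/(-14089/M - 24956/(-6333)) - 1*(-40893) = -16432/(-14089/(-21298) - 24956/(-6333)) - 1*(-40893) = -16432/(-14089*(-1/21298) - 24956*(-1/6333)) + 40893 = -16432/(14089/21298 + 24956/6333) + 40893 = -16432/620738525/134880234 + 40893 = -16432*134880234/620738525 + 40893 = -2216352005088/620738525 + 40893 = 23167508497737/620738525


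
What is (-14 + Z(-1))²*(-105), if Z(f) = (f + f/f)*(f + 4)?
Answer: -20580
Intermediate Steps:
Z(f) = (1 + f)*(4 + f) (Z(f) = (f + 1)*(4 + f) = (1 + f)*(4 + f))
(-14 + Z(-1))²*(-105) = (-14 + (4 + (-1)² + 5*(-1)))²*(-105) = (-14 + (4 + 1 - 5))²*(-105) = (-14 + 0)²*(-105) = (-14)²*(-105) = 196*(-105) = -20580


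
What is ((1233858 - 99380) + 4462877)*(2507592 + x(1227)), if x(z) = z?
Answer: 14042750573745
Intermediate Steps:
((1233858 - 99380) + 4462877)*(2507592 + x(1227)) = ((1233858 - 99380) + 4462877)*(2507592 + 1227) = (1134478 + 4462877)*2508819 = 5597355*2508819 = 14042750573745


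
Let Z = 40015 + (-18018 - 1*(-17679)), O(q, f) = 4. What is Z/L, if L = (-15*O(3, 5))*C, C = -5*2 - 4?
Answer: 1417/30 ≈ 47.233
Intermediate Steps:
C = -14 (C = -10 - 4 = -14)
L = 840 (L = -15*4*(-14) = -60*(-14) = 840)
Z = 39676 (Z = 40015 + (-18018 + 17679) = 40015 - 339 = 39676)
Z/L = 39676/840 = 39676*(1/840) = 1417/30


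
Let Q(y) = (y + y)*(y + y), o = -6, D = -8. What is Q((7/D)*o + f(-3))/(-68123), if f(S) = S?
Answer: -81/272492 ≈ -0.00029726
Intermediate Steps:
Q(y) = 4*y² (Q(y) = (2*y)*(2*y) = 4*y²)
Q((7/D)*o + f(-3))/(-68123) = (4*((7/(-8))*(-6) - 3)²)/(-68123) = (4*((7*(-⅛))*(-6) - 3)²)*(-1/68123) = (4*(-7/8*(-6) - 3)²)*(-1/68123) = (4*(21/4 - 3)²)*(-1/68123) = (4*(9/4)²)*(-1/68123) = (4*(81/16))*(-1/68123) = (81/4)*(-1/68123) = -81/272492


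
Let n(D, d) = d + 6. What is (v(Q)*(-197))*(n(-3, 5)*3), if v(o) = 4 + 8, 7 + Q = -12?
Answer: -78012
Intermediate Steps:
n(D, d) = 6 + d
Q = -19 (Q = -7 - 12 = -19)
v(o) = 12
(v(Q)*(-197))*(n(-3, 5)*3) = (12*(-197))*((6 + 5)*3) = -26004*3 = -2364*33 = -78012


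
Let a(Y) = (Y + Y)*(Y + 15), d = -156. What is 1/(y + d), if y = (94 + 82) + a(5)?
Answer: 1/220 ≈ 0.0045455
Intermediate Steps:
a(Y) = 2*Y*(15 + Y) (a(Y) = (2*Y)*(15 + Y) = 2*Y*(15 + Y))
y = 376 (y = (94 + 82) + 2*5*(15 + 5) = 176 + 2*5*20 = 176 + 200 = 376)
1/(y + d) = 1/(376 - 156) = 1/220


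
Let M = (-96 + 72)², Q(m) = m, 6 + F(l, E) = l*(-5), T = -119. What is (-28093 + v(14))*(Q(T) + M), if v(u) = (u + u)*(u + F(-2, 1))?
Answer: -12608173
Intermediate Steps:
F(l, E) = -6 - 5*l (F(l, E) = -6 + l*(-5) = -6 - 5*l)
v(u) = 2*u*(4 + u) (v(u) = (u + u)*(u + (-6 - 5*(-2))) = (2*u)*(u + (-6 + 10)) = (2*u)*(u + 4) = (2*u)*(4 + u) = 2*u*(4 + u))
M = 576 (M = (-24)² = 576)
(-28093 + v(14))*(Q(T) + M) = (-28093 + 2*14*(4 + 14))*(-119 + 576) = (-28093 + 2*14*18)*457 = (-28093 + 504)*457 = -27589*457 = -12608173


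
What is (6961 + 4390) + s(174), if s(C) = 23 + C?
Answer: 11548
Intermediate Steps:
(6961 + 4390) + s(174) = (6961 + 4390) + (23 + 174) = 11351 + 197 = 11548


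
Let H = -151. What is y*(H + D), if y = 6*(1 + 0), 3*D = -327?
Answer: -1560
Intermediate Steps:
D = -109 (D = (⅓)*(-327) = -109)
y = 6 (y = 6*1 = 6)
y*(H + D) = 6*(-151 - 109) = 6*(-260) = -1560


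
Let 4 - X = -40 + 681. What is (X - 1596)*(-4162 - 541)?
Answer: 10501799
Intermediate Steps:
X = -637 (X = 4 - (-40 + 681) = 4 - 1*641 = 4 - 641 = -637)
(X - 1596)*(-4162 - 541) = (-637 - 1596)*(-4162 - 541) = -2233*(-4703) = 10501799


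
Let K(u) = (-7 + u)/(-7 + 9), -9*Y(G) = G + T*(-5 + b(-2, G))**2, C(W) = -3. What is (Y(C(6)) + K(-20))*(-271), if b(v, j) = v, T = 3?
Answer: 15989/2 ≈ 7994.5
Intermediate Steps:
Y(G) = -49/3 - G/9 (Y(G) = -(G + 3*(-5 - 2)**2)/9 = -(G + 3*(-7)**2)/9 = -(G + 3*49)/9 = -(G + 147)/9 = -(147 + G)/9 = -49/3 - G/9)
K(u) = -7/2 + u/2 (K(u) = (-7 + u)/2 = (-7 + u)*(1/2) = -7/2 + u/2)
(Y(C(6)) + K(-20))*(-271) = ((-49/3 - 1/9*(-3)) + (-7/2 + (1/2)*(-20)))*(-271) = ((-49/3 + 1/3) + (-7/2 - 10))*(-271) = (-16 - 27/2)*(-271) = -59/2*(-271) = 15989/2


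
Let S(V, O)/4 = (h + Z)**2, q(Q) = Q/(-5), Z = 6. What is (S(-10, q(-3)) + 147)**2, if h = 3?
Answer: 221841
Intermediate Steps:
q(Q) = -Q/5 (q(Q) = Q*(-1/5) = -Q/5)
S(V, O) = 324 (S(V, O) = 4*(3 + 6)**2 = 4*9**2 = 4*81 = 324)
(S(-10, q(-3)) + 147)**2 = (324 + 147)**2 = 471**2 = 221841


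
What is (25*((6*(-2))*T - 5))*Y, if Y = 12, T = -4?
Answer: 12900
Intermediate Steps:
(25*((6*(-2))*T - 5))*Y = (25*((6*(-2))*(-4) - 5))*12 = (25*(-12*(-4) - 5))*12 = (25*(48 - 5))*12 = (25*43)*12 = 1075*12 = 12900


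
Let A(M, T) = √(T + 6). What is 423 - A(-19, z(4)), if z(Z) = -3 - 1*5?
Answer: 423 - I*√2 ≈ 423.0 - 1.4142*I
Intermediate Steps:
z(Z) = -8 (z(Z) = -3 - 5 = -8)
A(M, T) = √(6 + T)
423 - A(-19, z(4)) = 423 - √(6 - 8) = 423 - √(-2) = 423 - I*√2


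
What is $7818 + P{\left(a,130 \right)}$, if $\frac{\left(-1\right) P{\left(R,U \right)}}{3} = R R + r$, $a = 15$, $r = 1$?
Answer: $7140$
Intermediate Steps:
$P{\left(R,U \right)} = -3 - 3 R^{2}$ ($P{\left(R,U \right)} = - 3 \left(R R + 1\right) = - 3 \left(R^{2} + 1\right) = - 3 \left(1 + R^{2}\right) = -3 - 3 R^{2}$)
$7818 + P{\left(a,130 \right)} = 7818 - \left(3 + 3 \cdot 15^{2}\right) = 7818 - 678 = 7140$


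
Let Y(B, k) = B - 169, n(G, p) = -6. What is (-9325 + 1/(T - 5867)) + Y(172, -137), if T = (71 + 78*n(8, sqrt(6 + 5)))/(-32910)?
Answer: -1799915778416/193082573 ≈ -9322.0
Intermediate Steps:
T = 397/32910 (T = (71 + 78*(-6))/(-32910) = (71 - 468)*(-1/32910) = -397*(-1/32910) = 397/32910 ≈ 0.012063)
Y(B, k) = -169 + B
(-9325 + 1/(T - 5867)) + Y(172, -137) = (-9325 + 1/(397/32910 - 5867)) + (-169 + 172) = (-9325 + 1/(-193082573/32910)) + 3 = (-9325 - 32910/193082573) + 3 = -1800495026135/193082573 + 3 = -1799915778416/193082573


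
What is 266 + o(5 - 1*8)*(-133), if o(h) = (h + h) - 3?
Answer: 1463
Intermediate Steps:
o(h) = -3 + 2*h (o(h) = 2*h - 3 = -3 + 2*h)
266 + o(5 - 1*8)*(-133) = 266 + (-3 + 2*(5 - 1*8))*(-133) = 266 + (-3 + 2*(5 - 8))*(-133) = 266 + (-3 + 2*(-3))*(-133) = 266 + (-3 - 6)*(-133) = 266 - 9*(-133) = 266 + 1197 = 1463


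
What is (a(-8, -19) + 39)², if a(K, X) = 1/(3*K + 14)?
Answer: 151321/100 ≈ 1513.2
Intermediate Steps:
a(K, X) = 1/(14 + 3*K)
(a(-8, -19) + 39)² = (1/(14 + 3*(-8)) + 39)² = (1/(14 - 24) + 39)² = (1/(-10) + 39)² = (-⅒ + 39)² = (389/10)² = 151321/100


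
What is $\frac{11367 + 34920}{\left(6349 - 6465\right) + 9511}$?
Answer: $\frac{46287}{9395} \approx 4.9268$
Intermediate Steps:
$\frac{11367 + 34920}{\left(6349 - 6465\right) + 9511} = \frac{46287}{\left(6349 - 6465\right) + 9511} = \frac{46287}{-116 + 9511} = \frac{46287}{9395}$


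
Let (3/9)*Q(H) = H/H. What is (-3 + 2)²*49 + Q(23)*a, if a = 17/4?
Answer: 247/4 ≈ 61.750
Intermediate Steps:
a = 17/4 (a = 17*(¼) = 17/4 ≈ 4.2500)
Q(H) = 3 (Q(H) = 3*(H/H) = 3*1 = 3)
(-3 + 2)²*49 + Q(23)*a = (-3 + 2)²*49 + 3*(17/4) = (-1)²*49 + 51/4 = 1*49 + 51/4 = 49 + 51/4 = 247/4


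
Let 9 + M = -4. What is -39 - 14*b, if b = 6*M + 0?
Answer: 1053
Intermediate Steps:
M = -13 (M = -9 - 4 = -13)
b = -78 (b = 6*(-13) + 0 = -78 + 0 = -78)
-39 - 14*b = -39 - 14*(-78) = -39 + 1092 = 1053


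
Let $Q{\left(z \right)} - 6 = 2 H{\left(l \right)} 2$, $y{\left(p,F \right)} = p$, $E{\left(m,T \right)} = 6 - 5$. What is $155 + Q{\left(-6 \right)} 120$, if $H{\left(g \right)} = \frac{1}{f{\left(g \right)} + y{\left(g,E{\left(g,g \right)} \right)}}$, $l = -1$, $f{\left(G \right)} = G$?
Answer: $635$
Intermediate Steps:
$E{\left(m,T \right)} = 1$
$H{\left(g \right)} = \frac{1}{2 g}$ ($H{\left(g \right)} = \frac{1}{g + g} = \frac{1}{2 g}$)
$Q{\left(z \right)} = 4$ ($Q{\left(z \right)} = 6 + 2 \frac{1}{2 \left(-1\right)} 2 = 6 + 2 \cdot \frac{1}{2} \left(-1\right) 2 = 6 + 2 \left(- \frac{1}{2}\right) 2 = 6 - 2 = 4$)
$155 + Q{\left(-6 \right)} 120 = 155 + 4 \cdot 120 = 155 + 480 = 635$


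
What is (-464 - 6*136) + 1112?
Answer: -168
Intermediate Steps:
(-464 - 6*136) + 1112 = (-464 - 816) + 1112 = -1280 + 1112 = -168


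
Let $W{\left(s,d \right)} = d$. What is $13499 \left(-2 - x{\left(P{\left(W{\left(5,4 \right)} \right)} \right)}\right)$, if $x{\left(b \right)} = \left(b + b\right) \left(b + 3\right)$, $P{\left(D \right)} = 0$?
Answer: $-26998$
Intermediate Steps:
$x{\left(b \right)} = 2 b \left(3 + b\right)$
$13499 \left(-2 - x{\left(P{\left(W{\left(5,4 \right)} \right)} \right)}\right) = 13499 \left(-2 - 2 \cdot 0 \left(3 + 0\right)\right) = 13499 \left(-2 - 2 \cdot 0 \cdot 3\right) = 13499 \left(-2 - 0\right) = 13499 \left(-2 + 0\right) = 13499 \left(-2\right) = -26998$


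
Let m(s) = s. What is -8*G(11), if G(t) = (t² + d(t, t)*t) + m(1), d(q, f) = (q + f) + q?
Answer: -3880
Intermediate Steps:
d(q, f) = f + 2*q (d(q, f) = (f + q) + q = f + 2*q)
G(t) = 1 + 4*t² (G(t) = (t² + (t + 2*t)*t) + 1 = (t² + (3*t)*t) + 1 = (t² + 3*t²) + 1 = 4*t² + 1 = 1 + 4*t²)
-8*G(11) = -8*(1 + 4*11²) = -8*(1 + 4*121) = -8*(1 + 484) = -8*485 = -3880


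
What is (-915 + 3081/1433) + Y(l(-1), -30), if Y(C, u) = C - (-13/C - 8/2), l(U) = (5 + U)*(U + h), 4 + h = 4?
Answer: -5251085/5732 ≈ -916.10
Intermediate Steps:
h = 0 (h = -4 + 4 = 0)
l(U) = U*(5 + U) (l(U) = (5 + U)*(U + 0) = (5 + U)*U = U*(5 + U))
Y(C, u) = 4 + C + 13/C (Y(C, u) = C - (-13/C - 8*1/2) = C - (-13/C - 4) = C - (-4 - 13/C) = C + (4 + 13/C) = 4 + C + 13/C)
(-915 + 3081/1433) + Y(l(-1), -30) = (-915 + 3081/1433) + (4 - (5 - 1) + 13/((-(5 - 1)))) = (-915 + 3081*(1/1433)) + (4 - 1*4 + 13/((-1*4))) = (-915 + 3081/1433) + (4 - 4 + 13/(-4)) = -1308114/1433 + (4 - 4 + 13*(-1/4)) = -1308114/1433 + (4 - 4 - 13/4) = -1308114/1433 - 13/4 = -5251085/5732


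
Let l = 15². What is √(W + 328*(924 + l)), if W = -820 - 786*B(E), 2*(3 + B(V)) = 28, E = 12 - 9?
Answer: 13*√2174 ≈ 606.14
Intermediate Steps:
l = 225
E = 3
B(V) = 11 (B(V) = -3 + (½)*28 = -3 + 14 = 11)
W = -9466 (W = -820 - 786*11 = -820 - 8646 = -9466)
√(W + 328*(924 + l)) = √(-9466 + 328*(924 + 225)) = √(-9466 + 328*1149) = √(-9466 + 376872) = √367406 = 13*√2174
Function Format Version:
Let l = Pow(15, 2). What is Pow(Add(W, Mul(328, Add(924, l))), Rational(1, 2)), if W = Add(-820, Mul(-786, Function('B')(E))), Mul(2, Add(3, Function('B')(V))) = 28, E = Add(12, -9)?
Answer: Mul(13, Pow(2174, Rational(1, 2))) ≈ 606.14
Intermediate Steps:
l = 225
E = 3
Function('B')(V) = 11 (Function('B')(V) = Add(-3, Mul(Rational(1, 2), 28)) = Add(-3, 14) = 11)
W = -9466 (W = Add(-820, Mul(-786, 11)) = Add(-820, -8646) = -9466)
Pow(Add(W, Mul(328, Add(924, l))), Rational(1, 2)) = Pow(Add(-9466, Mul(328, Add(924, 225))), Rational(1, 2)) = Pow(Add(-9466, Mul(328, 1149)), Rational(1, 2)) = Pow(Add(-9466, 376872), Rational(1, 2)) = Pow(367406, Rational(1, 2)) = Mul(13, Pow(2174, Rational(1, 2)))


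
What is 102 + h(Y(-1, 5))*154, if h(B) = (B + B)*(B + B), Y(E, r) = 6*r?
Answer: 554502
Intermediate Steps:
h(B) = 4*B² (h(B) = (2*B)*(2*B) = 4*B²)
102 + h(Y(-1, 5))*154 = 102 + (4*(6*5)²)*154 = 102 + (4*30²)*154 = 102 + (4*900)*154 = 102 + 3600*154 = 102 + 554400 = 554502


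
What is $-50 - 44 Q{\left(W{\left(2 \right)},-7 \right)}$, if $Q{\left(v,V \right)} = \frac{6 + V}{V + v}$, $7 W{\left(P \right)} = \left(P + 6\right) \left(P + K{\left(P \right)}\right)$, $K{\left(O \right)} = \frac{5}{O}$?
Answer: $- \frac{958}{13} \approx -73.692$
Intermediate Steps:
$W{\left(P \right)} = \frac{\left(6 + P\right) \left(P + \frac{5}{P}\right)}{7}$ ($W{\left(P \right)} = \frac{\left(P + 6\right) \left(P + \frac{5}{P}\right)}{7} = \frac{\left(6 + P\right) \left(P + \frac{5}{P}\right)}{7}$)
$Q{\left(v,V \right)} = \frac{6 + V}{V + v}$
$-50 - 44 Q{\left(W{\left(2 \right)},-7 \right)} = -50 - 44 \frac{6 - 7}{-7 + \frac{30 + 2 \left(5 + 2^{2} + 6 \cdot 2\right)}{7 \cdot 2}} = -50 - 44 \frac{1}{-7 + \frac{1}{7} \cdot \frac{1}{2} \left(30 + 2 \left(5 + 4 + 12\right)\right)} \left(-1\right) = -50 - 44 \frac{1}{-7 + \frac{1}{7} \cdot \frac{1}{2} \left(30 + 2 \cdot 21\right)} \left(-1\right) = -50 - 44 \frac{1}{-7 + \frac{1}{7} \cdot \frac{1}{2} \left(30 + 42\right)} \left(-1\right) = -50 - 44 \frac{1}{-7 + \frac{1}{7} \cdot \frac{1}{2} \cdot 72} \left(-1\right) = -50 - 44 \frac{1}{-7 + \frac{36}{7}} \left(-1\right) = -50 - 44 \frac{1}{- \frac{13}{7}} \left(-1\right) = -50 - 44 \left(\left(- \frac{7}{13}\right) \left(-1\right)\right) = -50 - \frac{308}{13} = - \frac{958}{13}$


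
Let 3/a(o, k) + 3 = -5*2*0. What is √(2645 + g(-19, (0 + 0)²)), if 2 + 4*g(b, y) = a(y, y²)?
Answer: √10577/2 ≈ 51.422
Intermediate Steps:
a(o, k) = -1 (a(o, k) = 3/(-3 - 5*2*0) = 3/(-3 - 10*0) = 3/(-3 + 0) = 3/(-3) = 3*(-⅓) = -1)
g(b, y) = -¾ (g(b, y) = -½ + (¼)*(-1) = -½ - ¼ = -¾)
√(2645 + g(-19, (0 + 0)²)) = √(2645 - ¾) = √(10577/4) = √10577/2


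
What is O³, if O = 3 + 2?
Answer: 125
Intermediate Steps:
O = 5
O³ = 5³ = 125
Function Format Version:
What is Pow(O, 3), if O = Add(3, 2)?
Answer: 125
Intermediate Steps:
O = 5
Pow(O, 3) = Pow(5, 3) = 125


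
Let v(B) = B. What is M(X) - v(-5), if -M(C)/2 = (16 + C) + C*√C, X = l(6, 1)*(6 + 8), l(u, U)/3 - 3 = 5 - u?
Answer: -195 - 336*√21 ≈ -1734.7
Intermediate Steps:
l(u, U) = 24 - 3*u (l(u, U) = 9 + 3*(5 - u) = 9 + (15 - 3*u) = 24 - 3*u)
X = 84 (X = (24 - 3*6)*(6 + 8) = (24 - 18)*14 = 6*14 = 84)
M(C) = -32 - 2*C - 2*C^(3/2) (M(C) = -2*((16 + C) + C*√C) = -2*((16 + C) + C^(3/2)) = -2*(16 + C + C^(3/2)) = -32 - 2*C - 2*C^(3/2))
M(X) - v(-5) = (-32 - 2*84 - 336*√21) - 1*(-5) = (-32 - 168 - 336*√21) + 5 = (-200 - 336*√21) + 5 = -195 - 336*√21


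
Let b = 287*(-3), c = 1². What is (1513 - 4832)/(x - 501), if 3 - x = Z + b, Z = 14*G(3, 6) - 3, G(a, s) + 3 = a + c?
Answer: -3319/352 ≈ -9.4290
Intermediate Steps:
c = 1
G(a, s) = -2 + a (G(a, s) = -3 + (a + 1) = -3 + (1 + a) = -2 + a)
b = -861
Z = 11 (Z = 14*(-2 + 3) - 3 = 14*1 - 3 = 14 - 3 = 11)
x = 853 (x = 3 - (11 - 861) = 3 - 1*(-850) = 3 + 850 = 853)
(1513 - 4832)/(x - 501) = (1513 - 4832)/(853 - 501) = -3319/352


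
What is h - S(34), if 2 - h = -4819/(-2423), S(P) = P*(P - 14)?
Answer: -1647613/2423 ≈ -679.99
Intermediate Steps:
S(P) = P*(-14 + P)
h = 27/2423 (h = 2 - (-4819)/(-2423) = 2 - (-4819)*(-1)/2423 = 2 - 1*4819/2423 = 2 - 4819/2423 = 27/2423 ≈ 0.011143)
h - S(34) = 27/2423 - 34*(-14 + 34) = 27/2423 - 34*20 = 27/2423 - 1*680 = 27/2423 - 680 = -1647613/2423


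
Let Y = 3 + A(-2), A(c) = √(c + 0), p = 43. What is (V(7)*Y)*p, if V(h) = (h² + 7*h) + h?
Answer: 13545 + 4515*I*√2 ≈ 13545.0 + 6385.2*I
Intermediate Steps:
V(h) = h² + 8*h
A(c) = √c
Y = 3 + I*√2 (Y = 3 + √(-2) = 3 + I*√2 ≈ 3.0 + 1.4142*I)
(V(7)*Y)*p = ((7*(8 + 7))*(3 + I*√2))*43 = ((7*15)*(3 + I*√2))*43 = (105*(3 + I*√2))*43 = (315 + 105*I*√2)*43 = 13545 + 4515*I*√2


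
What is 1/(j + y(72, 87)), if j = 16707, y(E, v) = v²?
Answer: 1/24276 ≈ 4.1193e-5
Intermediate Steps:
1/(j + y(72, 87)) = 1/(16707 + 87²) = 1/(16707 + 7569) = 1/24276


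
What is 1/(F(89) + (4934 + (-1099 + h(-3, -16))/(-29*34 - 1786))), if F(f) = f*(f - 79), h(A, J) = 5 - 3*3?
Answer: 2772/16145231 ≈ 0.00017169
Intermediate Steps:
h(A, J) = -4 (h(A, J) = 5 - 9 = -4)
F(f) = f*(-79 + f)
1/(F(89) + (4934 + (-1099 + h(-3, -16))/(-29*34 - 1786))) = 1/(89*(-79 + 89) + (4934 + (-1099 - 4)/(-29*34 - 1786))) = 1/(89*10 + (4934 - 1103/(-986 - 1786))) = 1/(890 + (4934 - 1103/(-2772))) = 1/(890 + (4934 - 1103*(-1/2772))) = 1/(890 + (4934 + 1103/2772)) = 1/(890 + 13678151/2772) = 1/(16145231/2772) = 2772/16145231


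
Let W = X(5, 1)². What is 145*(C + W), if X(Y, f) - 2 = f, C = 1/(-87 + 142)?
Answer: 14384/11 ≈ 1307.6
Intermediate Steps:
C = 1/55 ≈ 0.018182
X(Y, f) = 2 + f
W = 9 (W = (2 + 1)² = 3² = 9)
145*(C + W) = 145*(1/55 + 9) = 145*(496/55) = 14384/11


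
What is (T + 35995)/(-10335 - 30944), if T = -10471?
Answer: -25524/41279 ≈ -0.61833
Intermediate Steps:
(T + 35995)/(-10335 - 30944) = (-10471 + 35995)/(-10335 - 30944) = 25524/(-41279) = 25524*(-1/41279) = -25524/41279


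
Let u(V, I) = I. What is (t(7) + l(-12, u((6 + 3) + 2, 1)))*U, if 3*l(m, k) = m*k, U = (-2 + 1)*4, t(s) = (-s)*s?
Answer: 212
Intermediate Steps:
t(s) = -s²
U = -4 (U = -1*4 = -4)
l(m, k) = k*m/3 (l(m, k) = (m*k)/3 = (k*m)/3 = k*m/3)
(t(7) + l(-12, u((6 + 3) + 2, 1)))*U = (-1*7² + (⅓)*1*(-12))*(-4) = (-1*49 - 4)*(-4) = (-49 - 4)*(-4) = -53*(-4) = 212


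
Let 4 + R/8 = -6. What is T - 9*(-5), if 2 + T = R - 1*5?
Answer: -42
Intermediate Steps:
R = -80 (R = -32 + 8*(-6) = -32 - 48 = -80)
T = -87 (T = -2 + (-80 - 1*5) = -2 + (-80 - 5) = -2 - 85 = -87)
T - 9*(-5) = -87 - 9*(-5) = -87 + 45 = -42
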